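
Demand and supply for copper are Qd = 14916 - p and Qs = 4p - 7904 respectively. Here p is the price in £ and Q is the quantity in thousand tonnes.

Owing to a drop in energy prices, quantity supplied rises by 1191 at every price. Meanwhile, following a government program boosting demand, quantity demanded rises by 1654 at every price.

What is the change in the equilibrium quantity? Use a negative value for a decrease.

+1561.4

Before the shock: 14916 - p = 4p - 7904 ⇒ 22820 = 5p ⇒ p = 4564, Q = 10352.
After the shift, demand is Qd = 16570 - p and supply is Qs = 4p - 6713.
Setting them equal: 16570 - p = 4p - 6713 → 23283 = 5p, so p = 4656.6 and Q = 11913.4.
ΔQ = 11913.4 − 10352 = +1561.4.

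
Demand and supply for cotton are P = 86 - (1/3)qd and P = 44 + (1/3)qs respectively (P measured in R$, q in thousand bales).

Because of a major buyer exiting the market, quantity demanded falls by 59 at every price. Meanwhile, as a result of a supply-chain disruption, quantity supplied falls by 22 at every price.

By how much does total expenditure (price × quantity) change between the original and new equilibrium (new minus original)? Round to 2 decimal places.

Solve the original market: 258 - 3P = 3P - 132, hence P = 65 and q = 63.
After the shift, demand is qd = 199 - 3P and supply is qs = 3P - 154.
Setting them equal: 199 - 3P = 3P - 154 → 353 = 6P, so P = 353/6 ≈ 58.8333 and q = 22.5.
Expenditure moves from 65×63 = 4095 to 58.8333×22.5 = 1323.75; change = -2771.25.

-2771.25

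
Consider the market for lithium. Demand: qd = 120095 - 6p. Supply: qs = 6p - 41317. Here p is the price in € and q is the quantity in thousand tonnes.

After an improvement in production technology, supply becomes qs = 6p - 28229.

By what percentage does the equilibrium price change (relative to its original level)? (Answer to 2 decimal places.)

-8.11

Before the shock: 120095 - 6p = 6p - 41317 ⇒ 161412 = 12p ⇒ p = 13451, q = 39389.
After the shift, demand is qd = 120095 - 6p and supply is qs = 6p - 28229.
Setting them equal: 120095 - 6p = 6p - 28229 → 148324 = 12p, so p = 37081/3 ≈ 12360.3333 and q = 45933.
%Δp = (12360.3333 − 13451) / 13451 × 100 = -8.11%.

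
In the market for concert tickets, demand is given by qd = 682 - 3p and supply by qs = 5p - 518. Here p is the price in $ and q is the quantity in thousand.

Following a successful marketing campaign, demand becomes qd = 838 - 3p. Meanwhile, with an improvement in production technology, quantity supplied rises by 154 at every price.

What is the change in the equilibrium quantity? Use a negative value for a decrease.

+155.25

Before the shock: 682 - 3p = 5p - 518 ⇒ 1200 = 8p ⇒ p = 150, q = 232.
The new curves are qd = 838 - 3p (demand) and qs = 5p - 364 (supply).
New equilibrium: 838 - 3p = 5p - 364 ⇒ 1202 = 8p ⇒ p = 150.25, q = 387.25.
Δq = 387.25 − 232 = +155.25.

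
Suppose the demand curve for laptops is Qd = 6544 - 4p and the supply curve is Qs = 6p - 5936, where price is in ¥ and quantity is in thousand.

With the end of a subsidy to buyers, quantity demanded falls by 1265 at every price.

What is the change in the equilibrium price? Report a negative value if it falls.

Solve the original market: 6544 - 4p = 6p - 5936, hence p = 1248 and Q = 1552.
With the change applied: demand Qd = 5279 - 4p, supply Qs = 6p - 5936.
New equilibrium: 5279 - 4p = 6p - 5936 ⇒ 11215 = 10p ⇒ p = 1121.5, Q = 793.
Δp = 1121.5 − 1248 = -126.5.

-126.5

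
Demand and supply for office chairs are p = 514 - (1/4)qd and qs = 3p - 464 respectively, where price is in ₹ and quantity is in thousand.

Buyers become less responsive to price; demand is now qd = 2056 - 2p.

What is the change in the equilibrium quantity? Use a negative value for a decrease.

Original equilibrium: 2056 - 4p = 3p - 464 gives 2520 = 7p, so p = 360 and q = 616.
After the shift, demand is qd = 2056 - 2p and supply is qs = 3p - 464.
New equilibrium: 2056 - 2p = 3p - 464 ⇒ 2520 = 5p ⇒ p = 504, q = 1048.
Δq = 1048 − 616 = +432.

+432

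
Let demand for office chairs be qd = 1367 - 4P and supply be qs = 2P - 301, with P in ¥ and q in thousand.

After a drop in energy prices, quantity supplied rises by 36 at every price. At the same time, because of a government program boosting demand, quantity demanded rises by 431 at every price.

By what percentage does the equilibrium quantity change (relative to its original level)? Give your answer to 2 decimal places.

+65.75

Initially, 1367 - 4P = 2P - 301, so 1668 = 6P and P = 278, q = 255.
The new curves are qd = 1798 - 4P (demand) and qs = 2P - 265 (supply).
Clearing the new market: 1798 - 4P = 2P - 265, so P = 2063/6 ≈ 343.8333 and q = 1268/3 ≈ 422.6667.
%Δq = (422.6667 − 255) / 255 × 100 = +65.75%.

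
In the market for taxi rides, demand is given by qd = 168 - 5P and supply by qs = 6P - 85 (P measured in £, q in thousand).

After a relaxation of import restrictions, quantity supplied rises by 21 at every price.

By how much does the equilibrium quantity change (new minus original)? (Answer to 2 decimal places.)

+9.55

Initially, 168 - 5P = 6P - 85, so 253 = 11P and P = 23, q = 53.
With the change applied: demand qd = 168 - 5P, supply qs = 6P - 64.
Clearing the new market: 168 - 5P = 6P - 64, so P = 232/11 ≈ 21.0909 and q = 688/11 ≈ 62.5455.
Δq = 62.5455 − 53 = +9.55.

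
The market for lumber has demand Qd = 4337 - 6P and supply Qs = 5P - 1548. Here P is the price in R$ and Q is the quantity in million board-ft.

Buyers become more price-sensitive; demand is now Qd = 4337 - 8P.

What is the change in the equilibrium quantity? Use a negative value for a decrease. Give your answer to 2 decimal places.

-411.54

Solve the original market: 4337 - 6P = 5P - 1548, hence P = 535 and Q = 1127.
The new curves are Qd = 4337 - 8P (demand) and Qs = 5P - 1548 (supply).
New equilibrium: 4337 - 8P = 5P - 1548 ⇒ 5885 = 13P ⇒ P = 5885/13 ≈ 452.6923, Q = 9301/13 ≈ 715.4615.
ΔQ = 715.4615 − 1127 = -411.54.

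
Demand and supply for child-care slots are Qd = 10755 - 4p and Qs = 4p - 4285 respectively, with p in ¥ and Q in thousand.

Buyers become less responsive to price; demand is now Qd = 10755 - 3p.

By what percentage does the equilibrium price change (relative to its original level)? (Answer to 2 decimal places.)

+14.29

Initially, 10755 - 4p = 4p - 4285, so 15040 = 8p and p = 1880, Q = 3235.
After the shift, demand is Qd = 10755 - 3p and supply is Qs = 4p - 4285.
Setting them equal: 10755 - 3p = 4p - 4285 → 15040 = 7p, so p = 15040/7 ≈ 2148.5714 and Q = 30165/7 ≈ 4309.2857.
%Δp = (2148.5714 − 1880) / 1880 × 100 = +14.29%.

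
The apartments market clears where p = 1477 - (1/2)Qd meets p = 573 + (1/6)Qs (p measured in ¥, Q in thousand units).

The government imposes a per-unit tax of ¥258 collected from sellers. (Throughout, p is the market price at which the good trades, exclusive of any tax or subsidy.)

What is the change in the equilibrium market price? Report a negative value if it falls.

Solve the original market: 2954 - 2p = 6p - 3438, hence p = 799 and Q = 1356.
Since sellers keep the price net of the tax, the effective supply curve becomes Qs = 6p - 4986.
Equate the new curves: 2954 - 2p = 6p - 4986, giving 7940 = 8p, p = 992.5, Q = 969.
Δp = 992.5 − 799 = +193.5.

+193.5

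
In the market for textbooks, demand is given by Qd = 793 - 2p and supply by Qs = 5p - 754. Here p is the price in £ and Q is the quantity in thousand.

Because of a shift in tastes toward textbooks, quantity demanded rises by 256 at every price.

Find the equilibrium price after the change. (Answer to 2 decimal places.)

Before the shock: 793 - 2p = 5p - 754 ⇒ 1547 = 7p ⇒ p = 221, Q = 351.
With the change applied: demand Qd = 1049 - 2p, supply Qs = 5p - 754.
Clearing the new market: 1049 - 2p = 5p - 754, so p = 1803/7 ≈ 257.5714 and Q = 3737/7 ≈ 533.8571.

257.57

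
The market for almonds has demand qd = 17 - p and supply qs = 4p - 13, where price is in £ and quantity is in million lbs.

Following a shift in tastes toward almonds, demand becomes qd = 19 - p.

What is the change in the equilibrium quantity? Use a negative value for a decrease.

Before the shock: 17 - p = 4p - 13 ⇒ 30 = 5p ⇒ p = 6, q = 11.
The new curves are qd = 19 - p (demand) and qs = 4p - 13 (supply).
Setting them equal: 19 - p = 4p - 13 → 32 = 5p, so p = 6.4 and q = 12.6.
Δq = 12.6 − 11 = +1.6.

+1.6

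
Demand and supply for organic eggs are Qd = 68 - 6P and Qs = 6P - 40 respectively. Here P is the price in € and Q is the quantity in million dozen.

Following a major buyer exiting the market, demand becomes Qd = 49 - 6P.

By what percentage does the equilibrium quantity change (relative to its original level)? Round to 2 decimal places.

-67.86

Before the shock: 68 - 6P = 6P - 40 ⇒ 108 = 12P ⇒ P = 9, Q = 14.
The new curves are Qd = 49 - 6P (demand) and Qs = 6P - 40 (supply).
New equilibrium: 49 - 6P = 6P - 40 ⇒ 89 = 12P ⇒ P = 89/12 ≈ 7.4167, Q = 4.5.
%ΔQ = (4.5 − 14) / 14 × 100 = -67.86%.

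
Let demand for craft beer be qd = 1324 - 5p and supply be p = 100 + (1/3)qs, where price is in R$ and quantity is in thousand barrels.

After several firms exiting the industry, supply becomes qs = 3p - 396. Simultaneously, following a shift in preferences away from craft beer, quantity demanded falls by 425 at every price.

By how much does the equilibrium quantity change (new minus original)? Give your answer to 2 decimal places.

-219.38

Initially, 1324 - 5p = 3p - 300, so 1624 = 8p and p = 203, q = 309.
With the change applied: demand qd = 899 - 5p, supply qs = 3p - 396.
Clearing the new market: 899 - 5p = 3p - 396, so p = 161.875 and q = 89.625.
Δq = 89.625 − 309 = -219.38.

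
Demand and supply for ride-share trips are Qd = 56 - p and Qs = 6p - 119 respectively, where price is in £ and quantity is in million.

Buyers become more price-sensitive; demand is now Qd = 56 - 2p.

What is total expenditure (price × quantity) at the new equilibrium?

267.96875

Before the shock: 56 - p = 6p - 119 ⇒ 175 = 7p ⇒ p = 25, Q = 31.
The new curves are Qd = 56 - 2p (demand) and Qs = 6p - 119 (supply).
New equilibrium: 56 - 2p = 6p - 119 ⇒ 175 = 8p ⇒ p = 21.875, Q = 12.25.
New expenditure = 21.875 × 12.25 = 267.96875.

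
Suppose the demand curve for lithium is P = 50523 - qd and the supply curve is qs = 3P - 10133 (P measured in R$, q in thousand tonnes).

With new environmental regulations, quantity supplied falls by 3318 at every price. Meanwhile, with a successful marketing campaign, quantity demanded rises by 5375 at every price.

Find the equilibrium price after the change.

Before the shock: 50523 - P = 3P - 10133 ⇒ 60656 = 4P ⇒ P = 15164, q = 35359.
The new curves are qd = 55898 - P (demand) and qs = 3P - 13451 (supply).
New equilibrium: 55898 - P = 3P - 13451 ⇒ 69349 = 4P ⇒ P = 17337.25, q = 38560.75.

17337.25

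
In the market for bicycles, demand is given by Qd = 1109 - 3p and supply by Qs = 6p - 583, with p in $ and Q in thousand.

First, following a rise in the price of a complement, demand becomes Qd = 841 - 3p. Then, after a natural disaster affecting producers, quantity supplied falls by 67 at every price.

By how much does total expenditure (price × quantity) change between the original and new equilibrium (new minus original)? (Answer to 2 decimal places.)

Initially, 1109 - 3p = 6p - 583, so 1692 = 9p and p = 188, Q = 545.
The shock moves the curves to Qd = 841 - 3p and Qs = 6p - 650.
New equilibrium: 841 - 3p = 6p - 650 ⇒ 1491 = 9p ⇒ p = 497/3 ≈ 165.6667, Q = 344.
Expenditure moves from 188×545 = 102460 to 165.6667×344 = 56989.3333; change = -45470.67.

-45470.67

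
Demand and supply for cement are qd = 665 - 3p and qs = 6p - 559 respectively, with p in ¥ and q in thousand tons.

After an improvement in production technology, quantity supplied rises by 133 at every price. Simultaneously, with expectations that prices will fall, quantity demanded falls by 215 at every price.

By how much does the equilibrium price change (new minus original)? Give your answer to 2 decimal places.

Before the shock: 665 - 3p = 6p - 559 ⇒ 1224 = 9p ⇒ p = 136, q = 257.
After the shift, demand is qd = 450 - 3p and supply is qs = 6p - 426.
Setting them equal: 450 - 3p = 6p - 426 → 876 = 9p, so p = 292/3 ≈ 97.3333 and q = 158.
Δp = 97.3333 − 136 = -38.67.

-38.67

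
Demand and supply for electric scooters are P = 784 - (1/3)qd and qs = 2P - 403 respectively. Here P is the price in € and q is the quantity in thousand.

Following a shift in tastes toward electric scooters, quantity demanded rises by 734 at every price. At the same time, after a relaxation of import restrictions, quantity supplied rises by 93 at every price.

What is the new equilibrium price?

Initially, 2352 - 3P = 2P - 403, so 2755 = 5P and P = 551, q = 699.
With the change applied: demand qd = 3086 - 3P, supply qs = 2P - 310.
Setting them equal: 3086 - 3P = 2P - 310 → 3396 = 5P, so P = 679.2 and q = 1048.4.

679.2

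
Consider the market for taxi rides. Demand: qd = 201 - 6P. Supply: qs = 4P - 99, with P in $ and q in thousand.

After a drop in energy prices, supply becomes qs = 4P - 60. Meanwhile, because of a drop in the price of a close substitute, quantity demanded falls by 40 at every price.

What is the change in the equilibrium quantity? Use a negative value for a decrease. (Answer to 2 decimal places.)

+7.40

Initially, 201 - 6P = 4P - 99, so 300 = 10P and P = 30, q = 21.
After the shift, demand is qd = 161 - 6P and supply is qs = 4P - 60.
Setting them equal: 161 - 6P = 4P - 60 → 221 = 10P, so P = 22.1 and q = 28.4.
Δq = 28.4 − 21 = +7.40.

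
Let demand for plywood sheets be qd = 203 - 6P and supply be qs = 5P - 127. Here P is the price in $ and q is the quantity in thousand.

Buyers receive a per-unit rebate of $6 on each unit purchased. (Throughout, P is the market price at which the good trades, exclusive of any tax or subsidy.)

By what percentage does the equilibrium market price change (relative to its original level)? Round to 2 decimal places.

+10.91

Before the shock: 203 - 6P = 5P - 127 ⇒ 330 = 11P ⇒ P = 30, q = 23.
Since buyers' out-of-pocket price is the market price minus the rebate, the effective demand curve becomes qd = 239 - 6P.
Setting them equal: 239 - 6P = 5P - 127 → 366 = 11P, so P = 366/11 ≈ 33.2727 and q = 433/11 ≈ 39.3636.
%ΔP = (33.2727 − 30) / 30 × 100 = +10.91%.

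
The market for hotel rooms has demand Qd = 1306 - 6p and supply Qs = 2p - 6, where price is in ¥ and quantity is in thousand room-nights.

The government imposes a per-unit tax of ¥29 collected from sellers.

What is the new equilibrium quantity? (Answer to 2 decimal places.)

Before the shock: 1306 - 6p = 2p - 6 ⇒ 1312 = 8p ⇒ p = 164, Q = 322.
Since sellers keep the price net of the tax, the effective supply curve becomes Qs = 2p - 64.
New equilibrium: 1306 - 6p = 2p - 64 ⇒ 1370 = 8p ⇒ p = 171.25, Q = 278.5.

278.50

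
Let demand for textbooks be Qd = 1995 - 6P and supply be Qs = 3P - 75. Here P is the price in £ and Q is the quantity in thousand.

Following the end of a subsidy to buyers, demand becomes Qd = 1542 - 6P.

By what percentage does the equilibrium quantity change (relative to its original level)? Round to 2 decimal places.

-24.55

Original equilibrium: 1995 - 6P = 3P - 75 gives 2070 = 9P, so P = 230 and Q = 615.
The shock moves the curves to Qd = 1542 - 6P and Qs = 3P - 75.
Setting them equal: 1542 - 6P = 3P - 75 → 1617 = 9P, so P = 539/3 ≈ 179.6667 and Q = 464.
%ΔQ = (464 − 615) / 615 × 100 = -24.55%.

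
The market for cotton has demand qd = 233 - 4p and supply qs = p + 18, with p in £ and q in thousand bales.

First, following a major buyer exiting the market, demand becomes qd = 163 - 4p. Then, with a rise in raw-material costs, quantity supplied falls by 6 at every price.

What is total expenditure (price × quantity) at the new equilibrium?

1274.44

Before the shock: 233 - 4p = p + 18 ⇒ 215 = 5p ⇒ p = 43, q = 61.
With the change applied: demand qd = 163 - 4p, supply qs = p + 12.
New equilibrium: 163 - 4p = p + 12 ⇒ 151 = 5p ⇒ p = 30.2, q = 42.2.
New expenditure = 30.2 × 42.2 = 1274.44.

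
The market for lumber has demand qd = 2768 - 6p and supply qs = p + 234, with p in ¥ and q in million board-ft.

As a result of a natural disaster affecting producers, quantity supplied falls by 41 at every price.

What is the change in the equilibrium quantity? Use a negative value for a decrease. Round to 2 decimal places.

Initially, 2768 - 6p = p + 234, so 2534 = 7p and p = 362, q = 596.
The new curves are qd = 2768 - 6p (demand) and qs = p + 193 (supply).
Clearing the new market: 2768 - 6p = p + 193, so p = 2575/7 ≈ 367.8571 and q = 3926/7 ≈ 560.8571.
Δq = 560.8571 − 596 = -35.14.

-35.14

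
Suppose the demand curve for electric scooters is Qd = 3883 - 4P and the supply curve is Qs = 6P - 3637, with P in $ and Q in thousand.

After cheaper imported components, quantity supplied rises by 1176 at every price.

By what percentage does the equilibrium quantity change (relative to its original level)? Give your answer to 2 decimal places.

Initially, 3883 - 4P = 6P - 3637, so 7520 = 10P and P = 752, Q = 875.
The new curves are Qd = 3883 - 4P (demand) and Qs = 6P - 2461 (supply).
New equilibrium: 3883 - 4P = 6P - 2461 ⇒ 6344 = 10P ⇒ P = 634.4, Q = 1345.4.
%ΔQ = (1345.4 − 875) / 875 × 100 = +53.76%.

+53.76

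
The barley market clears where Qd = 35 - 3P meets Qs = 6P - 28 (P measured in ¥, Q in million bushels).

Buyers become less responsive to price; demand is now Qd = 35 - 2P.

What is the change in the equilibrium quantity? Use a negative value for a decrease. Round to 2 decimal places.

Before the shock: 35 - 3P = 6P - 28 ⇒ 63 = 9P ⇒ P = 7, Q = 14.
With the change applied: demand Qd = 35 - 2P, supply Qs = 6P - 28.
Equate the new curves: 35 - 2P = 6P - 28, giving 63 = 8P, P = 7.875, Q = 19.25.
ΔQ = 19.25 − 14 = +5.25.

+5.25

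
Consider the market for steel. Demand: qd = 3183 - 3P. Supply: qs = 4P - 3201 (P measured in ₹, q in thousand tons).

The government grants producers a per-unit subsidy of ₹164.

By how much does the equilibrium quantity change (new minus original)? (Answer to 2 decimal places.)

Original equilibrium: 3183 - 3P = 4P - 3201 gives 6384 = 7P, so P = 912 and q = 447.
Since sellers receive the price plus the subsidy, the effective supply curve becomes qs = 4P - 2545.
Setting them equal: 3183 - 3P = 4P - 2545 → 5728 = 7P, so P = 5728/7 ≈ 818.2857 and q = 5097/7 ≈ 728.1429.
Δq = 728.1429 − 447 = +281.14.

+281.14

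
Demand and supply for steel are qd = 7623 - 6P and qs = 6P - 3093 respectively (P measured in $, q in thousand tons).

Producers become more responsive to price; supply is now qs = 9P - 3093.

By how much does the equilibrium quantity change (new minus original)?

+1071.6

Initially, 7623 - 6P = 6P - 3093, so 10716 = 12P and P = 893, q = 2265.
With the change applied: demand qd = 7623 - 6P, supply qs = 9P - 3093.
Equate the new curves: 7623 - 6P = 9P - 3093, giving 10716 = 15P, P = 714.4, q = 3336.6.
Δq = 3336.6 − 2265 = +1071.6.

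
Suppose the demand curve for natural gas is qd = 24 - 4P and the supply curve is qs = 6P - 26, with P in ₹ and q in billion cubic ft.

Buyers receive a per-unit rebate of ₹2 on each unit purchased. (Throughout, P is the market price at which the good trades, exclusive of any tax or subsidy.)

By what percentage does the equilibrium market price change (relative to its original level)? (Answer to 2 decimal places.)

Initially, 24 - 4P = 6P - 26, so 50 = 10P and P = 5, q = 4.
Since buyers' out-of-pocket price is the market price minus the rebate, the effective demand curve becomes qd = 32 - 4P.
Equate the new curves: 32 - 4P = 6P - 26, giving 58 = 10P, P = 5.8, q = 8.8.
%ΔP = (5.8 − 5) / 5 × 100 = +16.00%.

+16.00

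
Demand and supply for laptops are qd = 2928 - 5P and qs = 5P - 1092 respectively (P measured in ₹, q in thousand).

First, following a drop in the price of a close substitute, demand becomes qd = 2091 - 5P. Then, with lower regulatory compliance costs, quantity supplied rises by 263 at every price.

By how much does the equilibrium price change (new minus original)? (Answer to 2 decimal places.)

-110.00

Before the shock: 2928 - 5P = 5P - 1092 ⇒ 4020 = 10P ⇒ P = 402, q = 918.
The new curves are qd = 2091 - 5P (demand) and qs = 5P - 829 (supply).
New equilibrium: 2091 - 5P = 5P - 829 ⇒ 2920 = 10P ⇒ P = 292, q = 631.
ΔP = 292 − 402 = -110.00.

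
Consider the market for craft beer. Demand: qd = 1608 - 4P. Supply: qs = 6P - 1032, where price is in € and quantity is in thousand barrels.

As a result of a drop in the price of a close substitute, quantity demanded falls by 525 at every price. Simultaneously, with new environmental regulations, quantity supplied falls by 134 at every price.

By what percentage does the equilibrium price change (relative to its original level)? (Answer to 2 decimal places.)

-14.81

Solve the original market: 1608 - 4P = 6P - 1032, hence P = 264 and q = 552.
After the shift, demand is qd = 1083 - 4P and supply is qs = 6P - 1166.
Equate the new curves: 1083 - 4P = 6P - 1166, giving 2249 = 10P, P = 224.9, q = 183.4.
%ΔP = (224.9 − 264) / 264 × 100 = -14.81%.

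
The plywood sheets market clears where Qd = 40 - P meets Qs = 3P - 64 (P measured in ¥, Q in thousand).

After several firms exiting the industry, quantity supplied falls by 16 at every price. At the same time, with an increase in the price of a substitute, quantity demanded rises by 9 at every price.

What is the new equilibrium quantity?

Initially, 40 - P = 3P - 64, so 104 = 4P and P = 26, Q = 14.
After the shift, demand is Qd = 49 - P and supply is Qs = 3P - 80.
New equilibrium: 49 - P = 3P - 80 ⇒ 129 = 4P ⇒ P = 32.25, Q = 16.75.

16.75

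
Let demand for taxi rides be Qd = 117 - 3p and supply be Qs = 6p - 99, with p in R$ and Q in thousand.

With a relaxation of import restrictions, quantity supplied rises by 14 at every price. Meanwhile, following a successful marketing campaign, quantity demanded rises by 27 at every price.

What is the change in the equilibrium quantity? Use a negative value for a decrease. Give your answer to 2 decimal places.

+22.67

Initially, 117 - 3p = 6p - 99, so 216 = 9p and p = 24, Q = 45.
With the change applied: demand Qd = 144 - 3p, supply Qs = 6p - 85.
Clearing the new market: 144 - 3p = 6p - 85, so p = 229/9 ≈ 25.4444 and Q = 203/3 ≈ 67.6667.
ΔQ = 67.6667 − 45 = +22.67.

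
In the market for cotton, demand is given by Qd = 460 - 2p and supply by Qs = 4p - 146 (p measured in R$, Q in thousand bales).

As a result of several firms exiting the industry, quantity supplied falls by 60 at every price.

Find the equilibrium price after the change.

111

Original equilibrium: 460 - 2p = 4p - 146 gives 606 = 6p, so p = 101 and Q = 258.
With the change applied: demand Qd = 460 - 2p, supply Qs = 4p - 206.
Setting them equal: 460 - 2p = 4p - 206 → 666 = 6p, so p = 111 and Q = 238.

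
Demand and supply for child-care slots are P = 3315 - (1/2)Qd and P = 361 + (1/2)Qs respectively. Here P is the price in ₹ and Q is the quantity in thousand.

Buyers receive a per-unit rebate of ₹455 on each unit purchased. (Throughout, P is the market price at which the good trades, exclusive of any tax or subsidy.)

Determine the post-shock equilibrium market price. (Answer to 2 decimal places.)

Solve the original market: 6630 - 2P = 2P - 722, hence P = 1838 and Q = 2954.
Since buyers' out-of-pocket price is the market price minus the rebate, the effective demand curve becomes Qd = 7540 - 2P.
Equate the new curves: 7540 - 2P = 2P - 722, giving 8262 = 4P, P = 2065.5, Q = 3409.

2065.50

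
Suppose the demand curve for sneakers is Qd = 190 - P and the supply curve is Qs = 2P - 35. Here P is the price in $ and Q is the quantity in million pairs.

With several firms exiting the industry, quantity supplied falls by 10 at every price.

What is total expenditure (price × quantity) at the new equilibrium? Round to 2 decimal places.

Initially, 190 - P = 2P - 35, so 225 = 3P and P = 75, Q = 115.
With the change applied: demand Qd = 190 - P, supply Qs = 2P - 45.
New equilibrium: 190 - P = 2P - 45 ⇒ 235 = 3P ⇒ P = 235/3 ≈ 78.3333, Q = 335/3 ≈ 111.6667.
New expenditure = 78.3333 × 111.6667 = 8747.22.

8747.22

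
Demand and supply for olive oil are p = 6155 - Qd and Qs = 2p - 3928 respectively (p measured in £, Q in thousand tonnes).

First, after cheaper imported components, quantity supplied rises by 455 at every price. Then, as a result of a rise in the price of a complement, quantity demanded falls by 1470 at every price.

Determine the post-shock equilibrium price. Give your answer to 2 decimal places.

2719.33

Before the shock: 6155 - p = 2p - 3928 ⇒ 10083 = 3p ⇒ p = 3361, Q = 2794.
The new curves are Qd = 4685 - p (demand) and Qs = 2p - 3473 (supply).
Equate the new curves: 4685 - p = 2p - 3473, giving 8158 = 3p, p = 8158/3 ≈ 2719.3333, Q = 5897/3 ≈ 1965.6667.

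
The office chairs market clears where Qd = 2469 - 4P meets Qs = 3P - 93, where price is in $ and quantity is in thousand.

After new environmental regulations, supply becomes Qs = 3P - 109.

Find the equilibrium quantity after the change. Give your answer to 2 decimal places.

995.86

Before the shock: 2469 - 4P = 3P - 93 ⇒ 2562 = 7P ⇒ P = 366, Q = 1005.
After the shift, demand is Qd = 2469 - 4P and supply is Qs = 3P - 109.
New equilibrium: 2469 - 4P = 3P - 109 ⇒ 2578 = 7P ⇒ P = 2578/7 ≈ 368.2857, Q = 6971/7 ≈ 995.8571.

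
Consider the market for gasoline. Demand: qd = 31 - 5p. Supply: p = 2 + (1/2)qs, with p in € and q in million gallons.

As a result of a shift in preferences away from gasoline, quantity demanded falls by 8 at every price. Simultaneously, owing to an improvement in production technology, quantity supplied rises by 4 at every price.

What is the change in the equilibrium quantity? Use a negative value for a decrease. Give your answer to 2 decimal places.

+0.57

Initially, 31 - 5p = 2p - 4, so 35 = 7p and p = 5, q = 6.
With the change applied: demand qd = 23 - 5p, supply qs = 2p.
Clearing the new market: 23 - 5p = 2p, so p = 23/7 ≈ 3.2857 and q = 46/7 ≈ 6.5714.
Δq = 6.5714 − 6 = +0.57.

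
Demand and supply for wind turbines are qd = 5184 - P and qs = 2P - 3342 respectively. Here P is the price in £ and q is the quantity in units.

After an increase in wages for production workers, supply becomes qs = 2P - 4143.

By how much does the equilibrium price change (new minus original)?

Before the shock: 5184 - P = 2P - 3342 ⇒ 8526 = 3P ⇒ P = 2842, q = 2342.
The new curves are qd = 5184 - P (demand) and qs = 2P - 4143 (supply).
Equate the new curves: 5184 - P = 2P - 4143, giving 9327 = 3P, P = 3109, q = 2075.
ΔP = 3109 − 2842 = +267.

+267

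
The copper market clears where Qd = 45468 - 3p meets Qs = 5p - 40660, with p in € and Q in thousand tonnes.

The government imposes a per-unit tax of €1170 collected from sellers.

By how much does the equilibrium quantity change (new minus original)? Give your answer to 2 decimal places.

-2193.75

Before the shock: 45468 - 3p = 5p - 40660 ⇒ 86128 = 8p ⇒ p = 10766, Q = 13170.
Since sellers keep the price net of the tax, the effective supply curve becomes Qs = 5p - 46510.
New equilibrium: 45468 - 3p = 5p - 46510 ⇒ 91978 = 8p ⇒ p = 11497.25, Q = 10976.25.
ΔQ = 10976.25 − 13170 = -2193.75.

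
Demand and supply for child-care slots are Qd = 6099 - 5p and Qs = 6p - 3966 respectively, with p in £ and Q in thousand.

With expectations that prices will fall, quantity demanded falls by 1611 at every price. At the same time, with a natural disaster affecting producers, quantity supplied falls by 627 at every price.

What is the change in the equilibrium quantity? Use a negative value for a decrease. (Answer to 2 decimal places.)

-1163.73

Original equilibrium: 6099 - 5p = 6p - 3966 gives 10065 = 11p, so p = 915 and Q = 1524.
With the change applied: demand Qd = 4488 - 5p, supply Qs = 6p - 4593.
Equate the new curves: 4488 - 5p = 6p - 4593, giving 9081 = 11p, p = 9081/11 ≈ 825.5455, Q = 3963/11 ≈ 360.2727.
ΔQ = 360.2727 − 1524 = -1163.73.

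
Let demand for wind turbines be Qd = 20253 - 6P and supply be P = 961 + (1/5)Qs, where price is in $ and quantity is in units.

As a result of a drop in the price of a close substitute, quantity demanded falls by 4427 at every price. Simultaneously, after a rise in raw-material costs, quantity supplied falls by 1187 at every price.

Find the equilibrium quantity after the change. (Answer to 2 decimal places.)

Solve the original market: 20253 - 6P = 5P - 4805, hence P = 2278 and Q = 6585.
With the change applied: demand Qd = 15826 - 6P, supply Qs = 5P - 5992.
Setting them equal: 15826 - 6P = 5P - 5992 → 21818 = 11P, so P = 21818/11 ≈ 1983.4545 and Q = 43178/11 ≈ 3925.2727.

3925.27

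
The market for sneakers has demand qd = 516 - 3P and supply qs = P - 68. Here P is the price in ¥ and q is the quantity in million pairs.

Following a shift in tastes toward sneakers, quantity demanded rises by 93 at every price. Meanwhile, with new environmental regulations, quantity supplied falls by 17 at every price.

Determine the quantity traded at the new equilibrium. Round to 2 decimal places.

88.50

Before the shock: 516 - 3P = P - 68 ⇒ 584 = 4P ⇒ P = 146, q = 78.
The shock moves the curves to qd = 609 - 3P and qs = P - 85.
Equate the new curves: 609 - 3P = P - 85, giving 694 = 4P, P = 173.5, q = 88.5.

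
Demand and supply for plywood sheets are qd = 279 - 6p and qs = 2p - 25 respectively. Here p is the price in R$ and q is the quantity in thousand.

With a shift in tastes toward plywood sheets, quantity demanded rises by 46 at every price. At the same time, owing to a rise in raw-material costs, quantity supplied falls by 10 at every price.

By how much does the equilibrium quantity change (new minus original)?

+4

Initially, 279 - 6p = 2p - 25, so 304 = 8p and p = 38, q = 51.
After the shift, demand is qd = 325 - 6p and supply is qs = 2p - 35.
Clearing the new market: 325 - 6p = 2p - 35, so p = 45 and q = 55.
Δq = 55 − 51 = +4.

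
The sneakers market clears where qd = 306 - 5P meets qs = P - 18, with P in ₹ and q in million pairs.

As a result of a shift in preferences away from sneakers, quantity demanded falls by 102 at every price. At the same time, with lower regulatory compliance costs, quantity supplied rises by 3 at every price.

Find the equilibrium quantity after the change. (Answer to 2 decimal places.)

Initially, 306 - 5P = P - 18, so 324 = 6P and P = 54, q = 36.
The shock moves the curves to qd = 204 - 5P and qs = P - 15.
Clearing the new market: 204 - 5P = P - 15, so P = 36.5 and q = 21.5.

21.50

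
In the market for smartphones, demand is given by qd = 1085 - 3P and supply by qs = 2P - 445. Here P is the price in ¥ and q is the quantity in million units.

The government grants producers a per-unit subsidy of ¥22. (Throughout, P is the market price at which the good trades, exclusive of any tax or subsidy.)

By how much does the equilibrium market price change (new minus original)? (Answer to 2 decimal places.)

Original equilibrium: 1085 - 3P = 2P - 445 gives 1530 = 5P, so P = 306 and q = 167.
Since sellers receive the price plus the subsidy, the effective supply curve becomes qs = 2P - 401.
Equate the new curves: 1085 - 3P = 2P - 401, giving 1486 = 5P, P = 297.2, q = 193.4.
ΔP = 297.2 − 306 = -8.80.

-8.80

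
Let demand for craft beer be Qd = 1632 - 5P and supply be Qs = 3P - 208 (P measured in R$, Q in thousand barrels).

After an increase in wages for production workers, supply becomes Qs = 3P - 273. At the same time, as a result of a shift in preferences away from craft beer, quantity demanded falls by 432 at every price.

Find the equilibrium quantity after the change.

279.375

Solve the original market: 1632 - 5P = 3P - 208, hence P = 230 and Q = 482.
The shock moves the curves to Qd = 1200 - 5P and Qs = 3P - 273.
New equilibrium: 1200 - 5P = 3P - 273 ⇒ 1473 = 8P ⇒ P = 184.125, Q = 279.375.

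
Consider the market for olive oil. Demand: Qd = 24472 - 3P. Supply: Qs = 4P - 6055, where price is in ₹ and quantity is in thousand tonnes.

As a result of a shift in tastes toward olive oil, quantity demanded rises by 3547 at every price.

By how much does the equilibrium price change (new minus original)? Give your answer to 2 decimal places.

+506.71

Original equilibrium: 24472 - 3P = 4P - 6055 gives 30527 = 7P, so P = 4361 and Q = 11389.
After the shift, demand is Qd = 28019 - 3P and supply is Qs = 4P - 6055.
Clearing the new market: 28019 - 3P = 4P - 6055, so P = 34074/7 ≈ 4867.7143 and Q = 93911/7 ≈ 13415.8571.
ΔP = 4867.7143 − 4361 = +506.71.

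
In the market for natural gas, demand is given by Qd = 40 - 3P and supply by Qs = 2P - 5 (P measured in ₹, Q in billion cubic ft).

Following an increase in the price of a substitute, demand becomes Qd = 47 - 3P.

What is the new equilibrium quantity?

15.8

Initially, 40 - 3P = 2P - 5, so 45 = 5P and P = 9, Q = 13.
With the change applied: demand Qd = 47 - 3P, supply Qs = 2P - 5.
Setting them equal: 47 - 3P = 2P - 5 → 52 = 5P, so P = 10.4 and Q = 15.8.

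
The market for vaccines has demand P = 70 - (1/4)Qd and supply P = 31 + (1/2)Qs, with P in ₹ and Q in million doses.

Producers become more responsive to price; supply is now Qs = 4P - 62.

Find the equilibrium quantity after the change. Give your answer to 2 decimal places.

Before the shock: 280 - 4P = 2P - 62 ⇒ 342 = 6P ⇒ P = 57, Q = 52.
After the shift, demand is Qd = 280 - 4P and supply is Qs = 4P - 62.
Setting them equal: 280 - 4P = 4P - 62 → 342 = 8P, so P = 42.75 and Q = 109.

109.00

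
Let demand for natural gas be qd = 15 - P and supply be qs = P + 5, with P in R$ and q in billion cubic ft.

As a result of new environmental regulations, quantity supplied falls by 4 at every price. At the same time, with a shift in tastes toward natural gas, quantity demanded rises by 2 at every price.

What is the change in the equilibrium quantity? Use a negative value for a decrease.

Before the shock: 15 - P = P + 5 ⇒ 10 = 2P ⇒ P = 5, q = 10.
The shock moves the curves to qd = 17 - P and qs = P + 1.
New equilibrium: 17 - P = P + 1 ⇒ 16 = 2P ⇒ P = 8, q = 9.
Δq = 9 − 10 = -1.

-1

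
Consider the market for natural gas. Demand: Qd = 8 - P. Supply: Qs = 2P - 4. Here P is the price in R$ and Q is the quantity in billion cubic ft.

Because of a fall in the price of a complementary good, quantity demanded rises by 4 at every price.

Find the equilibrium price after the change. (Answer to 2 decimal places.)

Solve the original market: 8 - P = 2P - 4, hence P = 4 and Q = 4.
After the shift, demand is Qd = 12 - P and supply is Qs = 2P - 4.
New equilibrium: 12 - P = 2P - 4 ⇒ 16 = 3P ⇒ P = 16/3 ≈ 5.3333, Q = 20/3 ≈ 6.6667.

5.33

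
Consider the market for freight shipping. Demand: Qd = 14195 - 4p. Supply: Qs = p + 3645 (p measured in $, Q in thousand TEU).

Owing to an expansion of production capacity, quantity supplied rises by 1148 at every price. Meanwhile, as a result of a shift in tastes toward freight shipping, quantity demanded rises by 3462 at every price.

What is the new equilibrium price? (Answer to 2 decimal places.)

Initially, 14195 - 4p = p + 3645, so 10550 = 5p and p = 2110, Q = 5755.
With the change applied: demand Qd = 17657 - 4p, supply Qs = p + 4793.
Equate the new curves: 17657 - 4p = p + 4793, giving 12864 = 5p, p = 2572.8, Q = 7365.8.

2572.80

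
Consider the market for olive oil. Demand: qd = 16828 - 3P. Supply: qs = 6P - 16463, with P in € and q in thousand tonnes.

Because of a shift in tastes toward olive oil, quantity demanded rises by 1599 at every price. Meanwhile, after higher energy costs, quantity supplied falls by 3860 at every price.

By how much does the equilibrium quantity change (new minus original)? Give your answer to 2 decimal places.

-220.67

Initially, 16828 - 3P = 6P - 16463, so 33291 = 9P and P = 3699, q = 5731.
The new curves are qd = 18427 - 3P (demand) and qs = 6P - 20323 (supply).
Equate the new curves: 18427 - 3P = 6P - 20323, giving 38750 = 9P, P = 38750/9 ≈ 4305.5556, q = 16531/3 ≈ 5510.3333.
Δq = 5510.3333 − 5731 = -220.67.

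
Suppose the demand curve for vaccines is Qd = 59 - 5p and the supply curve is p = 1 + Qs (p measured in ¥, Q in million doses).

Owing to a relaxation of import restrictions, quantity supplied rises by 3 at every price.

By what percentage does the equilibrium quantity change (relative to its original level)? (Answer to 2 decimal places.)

Initially, 59 - 5p = p - 1, so 60 = 6p and p = 10, Q = 9.
The shock moves the curves to Qd = 59 - 5p and Qs = p + 2.
Clearing the new market: 59 - 5p = p + 2, so p = 9.5 and Q = 11.5.
%ΔQ = (11.5 − 9) / 9 × 100 = +27.78%.

+27.78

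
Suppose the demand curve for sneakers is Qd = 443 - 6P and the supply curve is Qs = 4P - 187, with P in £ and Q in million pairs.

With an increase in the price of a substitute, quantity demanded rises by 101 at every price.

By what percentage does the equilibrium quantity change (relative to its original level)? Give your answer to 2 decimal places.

+62.15

Original equilibrium: 443 - 6P = 4P - 187 gives 630 = 10P, so P = 63 and Q = 65.
After the shift, demand is Qd = 544 - 6P and supply is Qs = 4P - 187.
Clearing the new market: 544 - 6P = 4P - 187, so P = 73.1 and Q = 105.4.
%ΔQ = (105.4 − 65) / 65 × 100 = +62.15%.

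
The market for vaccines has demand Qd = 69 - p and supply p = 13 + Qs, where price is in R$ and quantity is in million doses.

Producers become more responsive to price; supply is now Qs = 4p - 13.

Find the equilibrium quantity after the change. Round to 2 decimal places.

Solve the original market: 69 - p = p - 13, hence p = 41 and Q = 28.
The new curves are Qd = 69 - p (demand) and Qs = 4p - 13 (supply).
New equilibrium: 69 - p = 4p - 13 ⇒ 82 = 5p ⇒ p = 16.4, Q = 52.6.

52.60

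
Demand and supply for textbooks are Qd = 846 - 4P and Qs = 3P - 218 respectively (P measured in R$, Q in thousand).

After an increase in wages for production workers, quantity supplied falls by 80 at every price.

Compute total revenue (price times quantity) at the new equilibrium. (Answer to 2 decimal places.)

31424.98

Initially, 846 - 4P = 3P - 218, so 1064 = 7P and P = 152, Q = 238.
The new curves are Qd = 846 - 4P (demand) and Qs = 3P - 298 (supply).
New equilibrium: 846 - 4P = 3P - 298 ⇒ 1144 = 7P ⇒ P = 1144/7 ≈ 163.4286, Q = 1346/7 ≈ 192.2857.
New expenditure = 163.4286 × 192.2857 = 31424.98.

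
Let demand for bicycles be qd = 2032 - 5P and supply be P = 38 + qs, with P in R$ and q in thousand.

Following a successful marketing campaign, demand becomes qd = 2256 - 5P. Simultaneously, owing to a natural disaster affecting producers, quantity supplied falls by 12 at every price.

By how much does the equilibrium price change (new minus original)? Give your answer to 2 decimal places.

Solve the original market: 2032 - 5P = P - 38, hence P = 345 and q = 307.
With the change applied: demand qd = 2256 - 5P, supply qs = P - 50.
Setting them equal: 2256 - 5P = P - 50 → 2306 = 6P, so P = 1153/3 ≈ 384.3333 and q = 1003/3 ≈ 334.3333.
ΔP = 384.3333 − 345 = +39.33.

+39.33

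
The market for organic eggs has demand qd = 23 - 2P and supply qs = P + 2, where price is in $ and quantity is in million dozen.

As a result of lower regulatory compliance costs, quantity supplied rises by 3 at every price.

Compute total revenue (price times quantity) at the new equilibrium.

Before the shock: 23 - 2P = P + 2 ⇒ 21 = 3P ⇒ P = 7, q = 9.
The new curves are qd = 23 - 2P (demand) and qs = P + 5 (supply).
New equilibrium: 23 - 2P = P + 5 ⇒ 18 = 3P ⇒ P = 6, q = 11.
New expenditure = 6 × 11 = 66.

66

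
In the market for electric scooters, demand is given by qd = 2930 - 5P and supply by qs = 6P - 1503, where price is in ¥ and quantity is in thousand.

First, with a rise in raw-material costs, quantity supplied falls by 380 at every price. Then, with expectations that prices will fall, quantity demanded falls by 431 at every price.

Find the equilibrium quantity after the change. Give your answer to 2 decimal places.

507.18

Initially, 2930 - 5P = 6P - 1503, so 4433 = 11P and P = 403, q = 915.
The shock moves the curves to qd = 2499 - 5P and qs = 6P - 1883.
Clearing the new market: 2499 - 5P = 6P - 1883, so P = 4382/11 ≈ 398.3636 and q = 5579/11 ≈ 507.1818.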